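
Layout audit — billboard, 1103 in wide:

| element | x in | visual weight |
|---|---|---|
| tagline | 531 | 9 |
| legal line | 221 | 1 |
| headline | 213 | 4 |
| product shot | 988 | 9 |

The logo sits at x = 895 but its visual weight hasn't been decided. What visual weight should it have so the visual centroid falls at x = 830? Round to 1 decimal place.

w ≈ 66.9

Known weights sum to 9 + 1 + 4 + 9 = 23; their moment is 9·531 + 1·221 + 4·213 + 9·988 = 14744.
Balance at x = 830 requires (14744 + w·895) / (23 + w) = 830.
So w = (830·23 − 14744)/(895 − 830) = 4346/65 ≈ 66.86.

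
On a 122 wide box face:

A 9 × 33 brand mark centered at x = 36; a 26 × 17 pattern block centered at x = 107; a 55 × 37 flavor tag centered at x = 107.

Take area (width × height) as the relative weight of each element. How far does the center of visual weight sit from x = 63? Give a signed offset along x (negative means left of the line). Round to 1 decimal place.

Areas → weights: brand mark 9·33 = 297, pattern block 26·17 = 442, flavor tag 55·37 = 2035; Σw = 2774.
Σw·x = 297·36 + 442·107 + 2035·107 = 275731, so x̄ = 275731/2774 ≈ 99.40.
Difference: 99.40 − 63 ≈ 36.40.

≈ 36.4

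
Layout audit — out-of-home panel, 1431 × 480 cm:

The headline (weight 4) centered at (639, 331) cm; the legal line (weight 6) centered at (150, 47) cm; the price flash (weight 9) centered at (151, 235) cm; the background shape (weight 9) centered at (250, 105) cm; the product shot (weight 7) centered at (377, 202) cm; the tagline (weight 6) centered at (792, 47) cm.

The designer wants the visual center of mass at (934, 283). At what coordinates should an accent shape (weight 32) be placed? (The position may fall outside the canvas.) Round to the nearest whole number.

(1679, 447)

After adding the accent shape, total weight = 4 + 6 + 9 + 9 + 7 + 6 + 32 = 73.
x: need Σw·x = 73·934 = 68182. Existing = 4·639 + 6·150 + 9·151 + 9·250 + 7·377 + 6·792 = 14456. Remainder 53726 / 32 ≈ 1678.94.
y: need Σw·y = 73·283 = 20659. Existing = 4·331 + 6·47 + 9·235 + 9·105 + 7·202 + 6·47 = 6362. Remainder 14297 / 32 ≈ 446.78.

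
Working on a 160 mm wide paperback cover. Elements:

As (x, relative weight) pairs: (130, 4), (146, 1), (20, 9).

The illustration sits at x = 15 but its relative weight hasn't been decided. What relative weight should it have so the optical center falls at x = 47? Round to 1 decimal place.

Existing Σw = 14 (4 + 1 + 9); existing moment 4·130 + 1·146 + 9·20 = 846.
For the centroid to hit 47: (846 + w·15) / (14 + w) = 47.
So w = (47·14 − 846)/(15 − 47) = -188/-32 ≈ 5.88.

w ≈ 5.9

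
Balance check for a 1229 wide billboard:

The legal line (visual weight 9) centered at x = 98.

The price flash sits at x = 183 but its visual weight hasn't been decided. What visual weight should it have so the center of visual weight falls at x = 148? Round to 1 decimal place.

w ≈ 12.9

The single fixed element contributes weight 9, moment 9·98 = 882.
For the centroid to hit 148: (882 + w·183) / (9 + w) = 148.
Rearranging, w·(183 − 148) = 148·9 − 882 = 450, so w ≈ 450/35 = 12.86.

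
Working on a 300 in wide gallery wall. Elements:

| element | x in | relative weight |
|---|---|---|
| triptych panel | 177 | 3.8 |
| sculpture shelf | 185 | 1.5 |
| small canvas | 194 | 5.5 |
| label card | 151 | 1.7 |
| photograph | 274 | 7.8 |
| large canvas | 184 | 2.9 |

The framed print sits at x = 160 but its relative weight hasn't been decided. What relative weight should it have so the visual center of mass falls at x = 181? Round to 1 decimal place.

Existing Σw = 23.2 (3.8 + 1.5 + 5.5 + 1.7 + 7.8 + 2.9); existing moment 3.8·177 + 1.5·185 + 5.5·194 + 1.7·151 + 7.8·274 + 2.9·184 = 4944.6.
For the centroid to hit 181: (4944.6 + w·160) / (23.2 + w) = 181.
Solving: w = (181·23.2 − 4944.6) / (160 − 181) = -745.4 / -21 ≈ 35.50.

w ≈ 35.5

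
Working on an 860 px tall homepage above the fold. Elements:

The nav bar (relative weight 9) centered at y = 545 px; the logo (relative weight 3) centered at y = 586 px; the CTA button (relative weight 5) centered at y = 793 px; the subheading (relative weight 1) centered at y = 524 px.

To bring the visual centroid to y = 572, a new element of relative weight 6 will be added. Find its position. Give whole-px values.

With the new element, Σw becomes 9 + 3 + 5 + 1 + 6 = 24.
Along y: (11152 + 6·y) / 24 = 572 (existing moment 9·545 + 3·586 + 5·793 + 1·524 = 11152) ⇒ y = (13728 − 11152) / 6 ≈ 429.33.

y ≈ 429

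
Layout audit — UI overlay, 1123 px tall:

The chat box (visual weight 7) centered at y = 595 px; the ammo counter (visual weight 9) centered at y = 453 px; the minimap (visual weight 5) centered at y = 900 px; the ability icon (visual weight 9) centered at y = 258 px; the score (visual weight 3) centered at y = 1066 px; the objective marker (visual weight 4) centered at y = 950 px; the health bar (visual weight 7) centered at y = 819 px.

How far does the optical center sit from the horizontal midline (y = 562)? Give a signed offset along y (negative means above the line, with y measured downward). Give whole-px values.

≈ 70 px

Weights sum to 7 + 9 + 5 + 9 + 3 + 4 + 7 = 44.
Σw·y = 27795; ȳ = 27795/44 ≈ 631.70.
Offset from y = 562: 631.70 − 562 ≈ 69.70.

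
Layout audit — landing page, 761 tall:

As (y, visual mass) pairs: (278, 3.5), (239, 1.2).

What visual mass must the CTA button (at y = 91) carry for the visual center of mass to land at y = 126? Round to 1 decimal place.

w ≈ 19.1

Fixed elements: Σw = 3.5 + 1.2 = 4.7, Σw·y = 3.5·278 + 1.2·239 = 1259.8.
Balance at y = 126 requires (1259.8 + w·91) / (4.7 + w) = 126.
So w = (126·4.7 − 1259.8)/(91 − 126) = -667.6/-35 ≈ 19.07.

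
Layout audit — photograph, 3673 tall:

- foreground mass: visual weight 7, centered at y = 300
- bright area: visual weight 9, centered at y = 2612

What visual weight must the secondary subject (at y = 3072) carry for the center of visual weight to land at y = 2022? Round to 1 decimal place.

Known weights sum to 7 + 9 = 16; their moment is 7·300 + 9·2612 = 25608.
Set Σw·y/Σw = 2022: (25608 + 3072w) = 2022·(16 + w).
So w = (2022·16 − 25608)/(3072 − 2022) = 6744/1050 ≈ 6.42.

w ≈ 6.4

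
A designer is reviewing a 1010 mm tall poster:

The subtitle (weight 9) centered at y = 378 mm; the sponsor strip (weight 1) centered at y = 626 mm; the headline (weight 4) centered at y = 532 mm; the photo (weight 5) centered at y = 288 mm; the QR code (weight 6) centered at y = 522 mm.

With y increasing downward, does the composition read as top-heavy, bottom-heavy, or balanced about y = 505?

top-heavy

Σw = 9 + 1 + 4 + 5 + 6 = 25.
y: (9·378 + 1·626 + 4·532 + 5·288 + 6·522) / 25 = 10728 / 25 ≈ 429.12
Since 429.1 is above (smaller y than) 505, the composition reads top-heavy.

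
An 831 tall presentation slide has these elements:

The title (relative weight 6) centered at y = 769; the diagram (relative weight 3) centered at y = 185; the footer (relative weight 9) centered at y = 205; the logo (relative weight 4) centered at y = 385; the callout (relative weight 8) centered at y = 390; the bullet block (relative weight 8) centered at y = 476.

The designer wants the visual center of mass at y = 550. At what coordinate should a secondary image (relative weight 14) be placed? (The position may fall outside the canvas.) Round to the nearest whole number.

y ≈ 937

After adding the secondary image, total weight = 6 + 3 + 9 + 4 + 8 + 8 + 14 = 52.
Along y: (15482 + 14·y) / 52 = 550 (existing moment 6·769 + 3·185 + 9·205 + 4·385 + 8·390 + 8·476 = 15482) ⇒ y = (28600 − 15482) / 14 ≈ 937.00.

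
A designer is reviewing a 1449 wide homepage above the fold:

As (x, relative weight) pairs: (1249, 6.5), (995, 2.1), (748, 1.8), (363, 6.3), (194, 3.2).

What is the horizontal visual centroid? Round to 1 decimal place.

x ≈ 726.7

Total weight = 6.5 + 2.1 + 1.8 + 6.3 + 3.2 = 19.9.
Σw·x = 6.5·1249 + 2.1·995 + 1.8·748 + 6.3·363 + 3.2·194 = 14462.1, so x̄ = 14462.1/19.9 ≈ 726.74.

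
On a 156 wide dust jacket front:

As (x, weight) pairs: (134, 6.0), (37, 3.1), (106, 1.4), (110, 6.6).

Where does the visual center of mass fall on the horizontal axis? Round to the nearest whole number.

Σw = 6.0 + 3.1 + 1.4 + 6.6 = 17.1.
x: (6.0·134 + 3.1·37 + 1.4·106 + 6.6·110) / 17.1 = 1793.1 / 17.1 ≈ 104.86

x ≈ 105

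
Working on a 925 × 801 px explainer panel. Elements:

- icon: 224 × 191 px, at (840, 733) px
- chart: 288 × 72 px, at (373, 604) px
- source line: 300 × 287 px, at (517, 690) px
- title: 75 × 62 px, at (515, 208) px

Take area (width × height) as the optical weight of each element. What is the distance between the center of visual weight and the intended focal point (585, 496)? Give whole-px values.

Areas: icon 224·191 = 42784, chart 288·72 = 20736, source line 300·287 = 86100, title 75·62 = 4650. Total weight = 154270.
x-moment: 42784·840 + 20736·373 + 86100·517 + 4650·515 = 90581538; centroid 90581538/154270 ≈ 587.16.
y-moment: 42784·733 + 20736·604 + 86100·690 + 4650·208 = 104261416; centroid 104261416/154270 ≈ 675.84.
From (585, 496): dx = 2.16, dy = 179.84, so the distance is √(dx²+dy²) ≈ 179.85.

≈ 180 px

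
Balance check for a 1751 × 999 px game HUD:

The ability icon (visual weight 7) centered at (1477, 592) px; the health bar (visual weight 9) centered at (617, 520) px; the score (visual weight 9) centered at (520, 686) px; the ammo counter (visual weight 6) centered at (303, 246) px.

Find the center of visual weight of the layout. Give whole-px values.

Weights sum to 7 + 9 + 9 + 6 = 31.
Σw·x = 7·1477 + 9·617 + 9·520 + 6·303 = 22390, so x̄ = 22390/31 ≈ 722.26.
Σw·y = 7·592 + 9·520 + 9·686 + 6·246 = 16474, so ȳ = 16474/31 ≈ 531.42.

(722, 531)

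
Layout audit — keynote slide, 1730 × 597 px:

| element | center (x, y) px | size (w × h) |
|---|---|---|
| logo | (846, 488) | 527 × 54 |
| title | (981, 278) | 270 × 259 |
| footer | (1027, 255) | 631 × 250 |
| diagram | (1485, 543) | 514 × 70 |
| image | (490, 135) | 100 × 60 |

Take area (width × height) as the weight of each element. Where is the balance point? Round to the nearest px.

Areas: logo 527·54 = 28458, title 270·259 = 69930, footer 631·250 = 157750, diagram 514·70 = 35980, image 100·60 = 6000. Total weight = 298118.
Σw·x = 28458·846 + 69930·981 + 157750·1027 + 35980·1485 + 6000·490 = 311056348, so x̄ = 311056348/298118 ≈ 1043.40.
Σw·y = 28458·488 + 69930·278 + 157750·255 + 35980·543 + 6000·135 = 93901434, so ȳ = 93901434/298118 ≈ 314.98.

(1043, 315)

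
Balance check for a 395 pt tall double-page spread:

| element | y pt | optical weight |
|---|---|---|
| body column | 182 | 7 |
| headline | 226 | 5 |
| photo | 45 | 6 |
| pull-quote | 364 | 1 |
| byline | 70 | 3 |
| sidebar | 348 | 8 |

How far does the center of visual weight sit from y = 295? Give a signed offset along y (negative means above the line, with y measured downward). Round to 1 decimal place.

≈ -93.9 pt

Total weight = 7 + 5 + 6 + 1 + 3 + 8 = 30.
y: moment 6032 / weight 30 ≈ 201.07
Offset from y = 295: 201.07 − 295 ≈ -93.93.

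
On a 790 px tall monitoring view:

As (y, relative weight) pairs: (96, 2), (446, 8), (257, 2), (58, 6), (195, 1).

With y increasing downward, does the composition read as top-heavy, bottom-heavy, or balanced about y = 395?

Weights sum to 2 + 8 + 2 + 6 + 1 = 19.
y: (2·96 + 8·446 + 2·257 + 6·58 + 1·195) / 19 = 4817 / 19 ≈ 253.53
Since 253.5 is above (smaller y than) 395, the composition reads top-heavy.

top-heavy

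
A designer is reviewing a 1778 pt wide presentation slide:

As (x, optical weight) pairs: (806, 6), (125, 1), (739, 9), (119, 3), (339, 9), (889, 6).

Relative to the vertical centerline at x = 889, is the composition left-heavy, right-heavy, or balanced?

left-heavy

Total weight = 6 + 1 + 9 + 3 + 9 + 6 = 34.
Σw·x = 20354; x̄ = 20354/34 ≈ 598.65.
598.6 lies left of the midline 889, so the layout is left-heavy.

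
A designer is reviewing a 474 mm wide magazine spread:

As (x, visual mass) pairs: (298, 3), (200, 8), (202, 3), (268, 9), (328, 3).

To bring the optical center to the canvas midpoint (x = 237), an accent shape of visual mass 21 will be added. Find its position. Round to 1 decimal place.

x ≈ 221.1

With the accent shape, Σw becomes 3 + 8 + 3 + 9 + 3 + 21 = 47.
Along x: (6496 + 21·x) / 47 = 237 (existing moment 3·298 + 8·200 + 3·202 + 9·268 + 3·328 = 6496) ⇒ x = (11139 − 6496) / 21 ≈ 221.10.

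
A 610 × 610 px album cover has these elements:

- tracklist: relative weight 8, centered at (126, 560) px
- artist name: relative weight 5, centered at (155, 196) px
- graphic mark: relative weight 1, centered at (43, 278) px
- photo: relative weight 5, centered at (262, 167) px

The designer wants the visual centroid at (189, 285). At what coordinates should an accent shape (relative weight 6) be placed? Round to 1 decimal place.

(264.8, 92.0)

After adding the accent shape, total weight = 8 + 5 + 1 + 5 + 6 = 25.
x: need Σw·x = 25·189 = 4725. Existing = 8·126 + 5·155 + 1·43 + 5·262 = 3136. Remainder 1589 / 6 ≈ 264.83.
y: need Σw·y = 25·285 = 7125. Existing = 8·560 + 5·196 + 1·278 + 5·167 = 6573. Remainder 552 / 6 ≈ 92.00.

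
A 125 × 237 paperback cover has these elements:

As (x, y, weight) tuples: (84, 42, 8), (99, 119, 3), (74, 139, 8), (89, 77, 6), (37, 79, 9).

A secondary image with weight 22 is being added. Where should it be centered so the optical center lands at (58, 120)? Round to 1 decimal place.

(37.3, 170.1)

After adding the secondary image, total weight = 8 + 3 + 8 + 6 + 9 + 22 = 56.
Along x: (2428 + 22·x) / 56 = 58 (existing moment 8·84 + 3·99 + 8·74 + 6·89 + 9·37 = 2428) ⇒ x = (3248 − 2428) / 22 ≈ 37.27.
Along y: (2978 + 22·y) / 56 = 120 (existing moment 8·42 + 3·119 + 8·139 + 6·77 + 9·79 = 2978) ⇒ y = (6720 − 2978) / 22 ≈ 170.09.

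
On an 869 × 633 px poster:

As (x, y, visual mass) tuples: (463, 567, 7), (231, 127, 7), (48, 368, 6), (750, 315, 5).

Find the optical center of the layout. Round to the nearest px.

(356, 346)

Weights sum to 7 + 7 + 6 + 5 = 25.
x-moment: 7·463 + 7·231 + 6·48 + 5·750 = 8896; centroid 8896/25 ≈ 355.84.
y-moment: 7·567 + 7·127 + 6·368 + 5·315 = 8641; centroid 8641/25 ≈ 345.64.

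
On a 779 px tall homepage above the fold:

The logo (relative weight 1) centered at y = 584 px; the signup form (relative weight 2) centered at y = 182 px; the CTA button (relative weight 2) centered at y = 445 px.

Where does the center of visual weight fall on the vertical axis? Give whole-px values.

y ≈ 368

Weights sum to 1 + 2 + 2 = 5.
Σw·y = 1·584 + 2·182 + 2·445 = 1838, so ȳ = 1838/5 ≈ 367.60.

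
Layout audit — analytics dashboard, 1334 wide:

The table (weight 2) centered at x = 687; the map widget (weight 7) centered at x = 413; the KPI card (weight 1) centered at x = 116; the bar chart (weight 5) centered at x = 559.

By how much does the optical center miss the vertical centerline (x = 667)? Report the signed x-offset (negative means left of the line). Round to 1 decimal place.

≈ -188.6

Total weight = 2 + 7 + 1 + 5 = 15.
x: (2·687 + 7·413 + 1·116 + 5·559) / 15 = 7176 / 15 ≈ 478.40
Offset from x = 667: 478.40 − 667 ≈ -188.60.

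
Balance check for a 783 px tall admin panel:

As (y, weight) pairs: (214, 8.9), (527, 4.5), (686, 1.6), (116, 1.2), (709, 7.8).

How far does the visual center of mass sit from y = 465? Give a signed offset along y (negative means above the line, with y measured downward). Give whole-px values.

Σw = 8.9 + 4.5 + 1.6 + 1.2 + 7.8 = 24.0.
Σw·y = 8.9·214 + 4.5·527 + 1.6·686 + 1.2·116 + 7.8·709 = 11043.1, so ȳ = 11043.1/24.0 ≈ 460.13.
Offset from y = 465: 460.13 − 465 ≈ -4.87.

≈ -5 px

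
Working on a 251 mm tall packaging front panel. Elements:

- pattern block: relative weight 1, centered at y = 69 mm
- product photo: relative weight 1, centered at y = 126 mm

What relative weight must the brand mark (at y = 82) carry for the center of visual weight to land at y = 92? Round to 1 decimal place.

Fixed elements: Σw = 1 + 1 = 2, Σw·y = 1·69 + 1·126 = 195.
Set Σw·y/Σw = 92: (195 + 82w) = 92·(2 + w).
Rearranging, w·(82 − 92) = 92·2 − 195 = -11, so w ≈ -11/-10 = 1.10.

w ≈ 1.1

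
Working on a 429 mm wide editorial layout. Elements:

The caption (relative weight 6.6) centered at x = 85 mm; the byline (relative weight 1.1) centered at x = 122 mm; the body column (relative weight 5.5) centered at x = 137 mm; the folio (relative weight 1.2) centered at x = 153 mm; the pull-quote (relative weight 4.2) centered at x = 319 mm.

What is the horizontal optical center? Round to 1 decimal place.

x ≈ 159.8

Weights sum to 6.6 + 1.1 + 5.5 + 1.2 + 4.2 = 18.6.
x: (6.6·85 + 1.1·122 + 5.5·137 + 1.2·153 + 4.2·319) / 18.6 = 2972.1 / 18.6 ≈ 159.79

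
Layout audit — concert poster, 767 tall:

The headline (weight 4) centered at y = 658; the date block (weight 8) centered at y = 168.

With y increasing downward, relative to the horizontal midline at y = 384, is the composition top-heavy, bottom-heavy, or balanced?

Total weight = 4 + 8 = 12.
y: (4·658 + 8·168) / 12 = 3976 / 12 ≈ 331.33
331.3 lies above (smaller y than) the midline 384, so the layout is top-heavy.

top-heavy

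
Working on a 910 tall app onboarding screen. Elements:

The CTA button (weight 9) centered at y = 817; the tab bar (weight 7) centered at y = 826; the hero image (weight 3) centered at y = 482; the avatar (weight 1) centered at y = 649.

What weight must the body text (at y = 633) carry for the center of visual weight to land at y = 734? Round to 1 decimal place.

Fixed elements: Σw = 9 + 7 + 3 + 1 = 20, Σw·y = 9·817 + 7·826 + 3·482 + 1·649 = 15230.
Balance at y = 734 requires (15230 + w·633) / (20 + w) = 734.
So w = (734·20 − 15230)/(633 − 734) = -550/-101 ≈ 5.45.

w ≈ 5.4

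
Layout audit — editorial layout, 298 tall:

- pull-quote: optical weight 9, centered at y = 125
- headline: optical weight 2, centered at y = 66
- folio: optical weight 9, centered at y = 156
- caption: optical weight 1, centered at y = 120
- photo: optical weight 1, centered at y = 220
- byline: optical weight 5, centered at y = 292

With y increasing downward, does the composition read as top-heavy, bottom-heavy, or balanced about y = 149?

bottom-heavy

Weights sum to 9 + 2 + 9 + 1 + 1 + 5 = 27.
y: moment 4461 / weight 27 ≈ 165.22
165.2 vs midline 149 → bottom-heavy.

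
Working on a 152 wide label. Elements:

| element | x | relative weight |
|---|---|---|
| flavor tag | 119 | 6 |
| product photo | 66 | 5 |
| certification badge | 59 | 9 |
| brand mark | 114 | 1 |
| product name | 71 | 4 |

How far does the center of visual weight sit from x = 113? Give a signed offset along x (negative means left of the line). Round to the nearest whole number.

Total weight = 6 + 5 + 9 + 1 + 4 = 25.
x: (6·119 + 5·66 + 9·59 + 1·114 + 4·71) / 25 = 1973 / 25 ≈ 78.92
Difference: 78.92 − 113 ≈ -34.08.

≈ -34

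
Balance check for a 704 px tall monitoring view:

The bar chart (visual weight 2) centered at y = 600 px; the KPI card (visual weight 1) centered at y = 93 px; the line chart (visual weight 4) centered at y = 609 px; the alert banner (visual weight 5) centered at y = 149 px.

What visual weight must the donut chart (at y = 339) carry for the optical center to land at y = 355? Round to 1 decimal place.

Known weights sum to 2 + 1 + 4 + 5 = 12; their moment is 2·600 + 1·93 + 4·609 + 5·149 = 4474.
For the centroid to hit 355: (4474 + w·339) / (12 + w) = 355.
So w = (355·12 − 4474)/(339 − 355) = -214/-16 ≈ 13.37.

w ≈ 13.4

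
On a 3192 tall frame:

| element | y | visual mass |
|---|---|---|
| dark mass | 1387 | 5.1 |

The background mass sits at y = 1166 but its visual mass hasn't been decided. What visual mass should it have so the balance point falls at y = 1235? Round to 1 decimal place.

Known: weight 5.1 with moment 5.1·1387 = 7073.7.
Set Σw·y/Σw = 1235: (7073.7 + 1166w) = 1235·(5.1 + w).
Rearranging, w·(1166 − 1235) = 1235·5.1 − 7073.7 = -775.2, so w ≈ -775.2/-69 = 11.23.

w ≈ 11.2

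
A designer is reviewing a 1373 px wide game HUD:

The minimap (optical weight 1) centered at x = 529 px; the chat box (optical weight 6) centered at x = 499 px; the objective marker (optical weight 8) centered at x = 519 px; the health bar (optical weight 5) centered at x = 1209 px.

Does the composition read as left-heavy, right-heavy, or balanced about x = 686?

balanced

Total weight = 1 + 6 + 8 + 5 = 20.
Σw·x = 1·529 + 6·499 + 8·519 + 5·1209 = 13720, so x̄ = 13720/20 ≈ 686.00.
That equals the midline 686 — balanced.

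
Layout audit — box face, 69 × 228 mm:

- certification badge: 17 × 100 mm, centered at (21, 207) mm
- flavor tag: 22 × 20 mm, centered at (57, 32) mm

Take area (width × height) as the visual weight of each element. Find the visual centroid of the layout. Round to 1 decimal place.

Taking area as weight: certification badge 17·100 = 1700, flavor tag 22·20 = 440. Sum 2140.
Σw·x = 1700·21 + 440·57 = 60780, so x̄ = 60780/2140 ≈ 28.40.
Σw·y = 1700·207 + 440·32 = 365980, so ȳ = 365980/2140 ≈ 171.02.

(28.4, 171.0)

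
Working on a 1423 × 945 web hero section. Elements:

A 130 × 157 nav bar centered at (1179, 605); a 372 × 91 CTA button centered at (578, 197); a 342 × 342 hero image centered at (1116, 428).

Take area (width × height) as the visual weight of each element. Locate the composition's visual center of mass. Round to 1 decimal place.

Areas: nav bar 130·157 = 20410, CTA button 372·91 = 33852, hero image 342·342 = 116964. Total weight = 171226.
Σw·x = 20410·1179 + 33852·578 + 116964·1116 = 174161670, so x̄ = 174161670/171226 ≈ 1017.15.
Σw·y = 20410·605 + 33852·197 + 116964·428 = 69077486, so ȳ = 69077486/171226 ≈ 403.43.

(1017.1, 403.4)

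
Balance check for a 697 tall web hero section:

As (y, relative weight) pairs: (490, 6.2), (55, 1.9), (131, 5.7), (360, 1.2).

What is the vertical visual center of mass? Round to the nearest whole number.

y ≈ 288

Σw = 6.2 + 1.9 + 5.7 + 1.2 = 15.0.
y: (6.2·490 + 1.9·55 + 5.7·131 + 1.2·360) / 15.0 = 4321.2 / 15.0 ≈ 288.08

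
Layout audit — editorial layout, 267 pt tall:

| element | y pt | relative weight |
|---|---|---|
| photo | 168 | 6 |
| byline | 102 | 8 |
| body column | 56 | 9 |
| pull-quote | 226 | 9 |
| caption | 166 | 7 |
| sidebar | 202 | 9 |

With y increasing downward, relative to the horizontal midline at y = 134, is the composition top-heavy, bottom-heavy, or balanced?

Σw = 6 + 8 + 9 + 9 + 7 + 9 = 48.
y: (6·168 + 8·102 + 9·56 + 9·226 + 7·166 + 9·202) / 48 = 7342 / 48 ≈ 152.96
153.0 lies below (larger y than) the midline 134, so the layout is bottom-heavy.

bottom-heavy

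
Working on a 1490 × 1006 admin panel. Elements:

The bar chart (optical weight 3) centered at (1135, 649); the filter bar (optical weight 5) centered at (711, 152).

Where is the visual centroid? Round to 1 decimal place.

Σw = 3 + 5 = 8.
Σw·x = 3·1135 + 5·711 = 6960, so x̄ = 6960/8 ≈ 870.00.
Σw·y = 3·649 + 5·152 = 2707, so ȳ = 2707/8 ≈ 338.38.

(870.0, 338.4)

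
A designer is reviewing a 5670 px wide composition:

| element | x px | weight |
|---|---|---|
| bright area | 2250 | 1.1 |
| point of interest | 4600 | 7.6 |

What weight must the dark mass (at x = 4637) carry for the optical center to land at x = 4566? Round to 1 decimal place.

w ≈ 32.2

Known weights sum to 1.1 + 7.6 = 8.7; their moment is 1.1·2250 + 7.6·4600 = 37435.0.
For the centroid to hit 4566: (37435.0 + w·4637) / (8.7 + w) = 4566.
So w = (4566·8.7 − 37435.0)/(4637 − 4566) = 2289.2/71 ≈ 32.24.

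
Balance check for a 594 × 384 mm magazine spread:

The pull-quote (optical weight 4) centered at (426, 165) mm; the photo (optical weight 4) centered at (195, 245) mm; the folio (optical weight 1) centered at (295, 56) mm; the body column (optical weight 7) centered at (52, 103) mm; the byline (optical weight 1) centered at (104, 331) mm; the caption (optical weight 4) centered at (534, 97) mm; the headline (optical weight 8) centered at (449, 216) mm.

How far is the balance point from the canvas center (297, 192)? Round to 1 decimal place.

≈ 27.3 mm

Σw = 4 + 4 + 1 + 7 + 1 + 4 + 8 = 29.
x: (4·426 + 4·195 + 1·295 + 7·52 + 1·104 + 4·534 + 8·449) / 29 = 8975 / 29 ≈ 309.48
y: (4·165 + 4·245 + 1·56 + 7·103 + 1·331 + 4·97 + 8·216) / 29 = 4864 / 29 ≈ 167.72
Relative to (297, 192): Δ = (12.48, -24.28); |Δ| = √(12.48² + -24.28²) ≈ 27.30.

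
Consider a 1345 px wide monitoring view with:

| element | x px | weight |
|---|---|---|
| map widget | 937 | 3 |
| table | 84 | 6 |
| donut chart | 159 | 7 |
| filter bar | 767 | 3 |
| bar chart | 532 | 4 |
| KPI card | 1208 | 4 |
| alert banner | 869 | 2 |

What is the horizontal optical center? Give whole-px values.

x ≈ 532

Weights sum to 3 + 6 + 7 + 3 + 4 + 4 + 2 = 29.
x-moment: 3·937 + 6·84 + 7·159 + 3·767 + 4·532 + 4·1208 + 2·869 = 15427; centroid 15427/29 ≈ 531.97.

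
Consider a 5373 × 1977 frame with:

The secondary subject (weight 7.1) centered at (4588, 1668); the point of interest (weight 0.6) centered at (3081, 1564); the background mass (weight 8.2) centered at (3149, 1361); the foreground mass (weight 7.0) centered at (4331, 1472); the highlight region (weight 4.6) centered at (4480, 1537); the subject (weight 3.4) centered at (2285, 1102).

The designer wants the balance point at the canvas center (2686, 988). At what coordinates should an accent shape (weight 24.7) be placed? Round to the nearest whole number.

(1231, 400)

After adding the accent shape, total weight = 7.1 + 0.6 + 8.2 + 7.0 + 4.6 + 3.4 + 24.7 = 55.6.
x: target moment 55.6×2686 = 149341.6; current 7.1·4588 + 0.6·3081 + 8.2·3149 + 7.0·4331 + 4.6·4480 + 3.4·2285 = 118939.2; the accent shape supplies 30402.4, so x = 30402.4/24.7 ≈ 1230.87.
y: target moment 55.6×988 = 54932.8; current 7.1·1668 + 0.6·1564 + 8.2·1361 + 7.0·1472 + 4.6·1537 + 3.4·1102 = 45062.4; the accent shape supplies 9870.4, so y = 9870.4/24.7 ≈ 399.61.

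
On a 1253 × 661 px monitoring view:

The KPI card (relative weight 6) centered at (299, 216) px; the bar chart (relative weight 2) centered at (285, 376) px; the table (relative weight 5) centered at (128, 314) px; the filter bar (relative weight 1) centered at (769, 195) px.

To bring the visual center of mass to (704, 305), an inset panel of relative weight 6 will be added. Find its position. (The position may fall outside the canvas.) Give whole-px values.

With the inset panel, Σw becomes 6 + 2 + 5 + 1 + 6 = 20.
x: target moment 20×704 = 14080; current 6·299 + 2·285 + 5·128 + 1·769 = 3773; the inset panel supplies 10307, so x = 10307/6 ≈ 1717.83.
y: target moment 20×305 = 6100; current 6·216 + 2·376 + 5·314 + 1·195 = 3813; the inset panel supplies 2287, so y = 2287/6 ≈ 381.17.

(1718, 381)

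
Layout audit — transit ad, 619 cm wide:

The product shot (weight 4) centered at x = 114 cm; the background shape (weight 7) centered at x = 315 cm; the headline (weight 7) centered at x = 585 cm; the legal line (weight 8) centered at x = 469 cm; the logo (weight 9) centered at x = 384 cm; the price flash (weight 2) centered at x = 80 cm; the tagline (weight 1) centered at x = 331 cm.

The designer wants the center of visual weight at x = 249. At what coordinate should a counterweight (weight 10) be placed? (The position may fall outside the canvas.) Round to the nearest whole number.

x ≈ -250

After adding the counterweight, total weight = 4 + 7 + 7 + 8 + 9 + 2 + 1 + 10 = 48.
Along x: (14455 + 10·x) / 48 = 249 (existing moment 4·114 + 7·315 + 7·585 + 8·469 + 9·384 + 2·80 + 1·331 = 14455) ⇒ x = (11952 − 14455) / 10 ≈ -250.30.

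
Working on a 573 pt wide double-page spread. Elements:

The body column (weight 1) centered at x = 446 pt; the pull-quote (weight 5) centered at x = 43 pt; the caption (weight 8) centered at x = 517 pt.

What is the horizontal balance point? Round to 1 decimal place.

Total weight = 1 + 5 + 8 = 14.
x-moment: 1·446 + 5·43 + 8·517 = 4797; centroid 4797/14 ≈ 342.64.

x ≈ 342.6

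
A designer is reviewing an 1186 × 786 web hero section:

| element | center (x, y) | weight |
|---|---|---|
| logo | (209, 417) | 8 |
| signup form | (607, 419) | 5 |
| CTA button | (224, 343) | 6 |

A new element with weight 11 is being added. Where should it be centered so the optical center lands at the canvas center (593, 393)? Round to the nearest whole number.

After adding the new element, total weight = 8 + 5 + 6 + 11 = 30.
Along x: (6051 + 11·x) / 30 = 593 (existing moment 8·209 + 5·607 + 6·224 = 6051) ⇒ x = (17790 − 6051) / 11 ≈ 1067.18.
Along y: (7489 + 11·y) / 30 = 393 (existing moment 8·417 + 5·419 + 6·343 = 7489) ⇒ y = (11790 − 7489) / 11 ≈ 391.00.

(1067, 391)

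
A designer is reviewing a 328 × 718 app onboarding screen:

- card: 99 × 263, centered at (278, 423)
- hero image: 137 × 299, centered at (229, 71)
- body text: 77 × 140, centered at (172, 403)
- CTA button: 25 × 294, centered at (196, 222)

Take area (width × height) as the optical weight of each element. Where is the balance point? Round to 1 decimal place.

Areas: card 99·263 = 26037, hero image 137·299 = 40963, body text 77·140 = 10780, CTA button 25·294 = 7350. Total weight = 85130.
x-moment: 26037·278 + 40963·229 + 10780·172 + 7350·196 = 19913573; centroid 19913573/85130 ≈ 233.92.
y-moment: 26037·423 + 40963·71 + 10780·403 + 7350·222 = 19898064; centroid 19898064/85130 ≈ 233.74.

(233.9, 233.7)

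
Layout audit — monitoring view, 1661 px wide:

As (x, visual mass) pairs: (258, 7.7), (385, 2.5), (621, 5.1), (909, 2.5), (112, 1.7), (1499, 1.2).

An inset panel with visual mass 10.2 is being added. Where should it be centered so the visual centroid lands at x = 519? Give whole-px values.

With the inset panel, Σw becomes 7.7 + 2.5 + 5.1 + 2.5 + 1.7 + 1.2 + 10.2 = 30.9.
x: need Σw·x = 30.9·519 = 16037.1. Existing = 7.7·258 + 2.5·385 + 5.1·621 + 2.5·909 + 1.7·112 + 1.2·1499 = 10377.9. Remainder 5659.2 / 10.2 ≈ 554.82.

x ≈ 555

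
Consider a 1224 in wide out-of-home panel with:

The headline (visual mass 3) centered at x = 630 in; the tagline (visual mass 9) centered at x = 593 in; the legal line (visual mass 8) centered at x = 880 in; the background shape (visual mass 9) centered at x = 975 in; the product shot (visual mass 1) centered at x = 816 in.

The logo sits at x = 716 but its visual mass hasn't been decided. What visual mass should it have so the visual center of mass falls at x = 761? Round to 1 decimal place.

w ≈ 22.8

Known weights sum to 3 + 9 + 8 + 9 + 1 = 30; their moment is 3·630 + 9·593 + 8·880 + 9·975 + 1·816 = 23858.
For the centroid to hit 761: (23858 + w·716) / (30 + w) = 761.
So w = (761·30 − 23858)/(716 − 761) = -1028/-45 ≈ 22.84.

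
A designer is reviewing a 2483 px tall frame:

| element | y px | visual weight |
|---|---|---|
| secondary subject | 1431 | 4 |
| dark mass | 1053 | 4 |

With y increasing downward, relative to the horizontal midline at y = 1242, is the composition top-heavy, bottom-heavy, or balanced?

balanced

Total weight = 4 + 4 = 8.
y-moment: 4·1431 + 4·1053 = 9936; centroid 9936/8 ≈ 1242.00.
That equals the midline 1242 — balanced.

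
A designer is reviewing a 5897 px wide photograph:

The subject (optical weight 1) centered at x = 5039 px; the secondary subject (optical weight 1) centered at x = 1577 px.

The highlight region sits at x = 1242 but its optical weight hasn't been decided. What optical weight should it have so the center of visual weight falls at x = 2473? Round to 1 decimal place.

w ≈ 1.4

Existing Σw = 2 (1 + 1); existing moment 1·5039 + 1·1577 = 6616.
For the centroid to hit 2473: (6616 + w·1242) / (2 + w) = 2473.
So w = (2473·2 − 6616)/(1242 − 2473) = -1670/-1231 ≈ 1.36.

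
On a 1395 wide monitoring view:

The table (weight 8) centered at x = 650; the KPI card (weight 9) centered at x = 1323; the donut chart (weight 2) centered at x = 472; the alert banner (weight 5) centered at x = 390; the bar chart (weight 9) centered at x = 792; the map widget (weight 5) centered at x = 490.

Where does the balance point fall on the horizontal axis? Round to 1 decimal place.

Total weight = 8 + 9 + 2 + 5 + 9 + 5 = 38.
x-moment: 8·650 + 9·1323 + 2·472 + 5·390 + 9·792 + 5·490 = 29579; centroid 29579/38 ≈ 778.39.

x ≈ 778.4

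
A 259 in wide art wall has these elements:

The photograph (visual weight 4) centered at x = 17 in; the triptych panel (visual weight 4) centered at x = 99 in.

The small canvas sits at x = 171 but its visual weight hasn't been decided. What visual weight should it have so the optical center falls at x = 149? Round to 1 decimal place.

Fixed elements: Σw = 4 + 4 = 8, Σw·x = 4·17 + 4·99 = 464.
For the centroid to hit 149: (464 + w·171) / (8 + w) = 149.
Solving: w = (149·8 − 464) / (171 − 149) = 728 / 22 ≈ 33.09.

w ≈ 33.1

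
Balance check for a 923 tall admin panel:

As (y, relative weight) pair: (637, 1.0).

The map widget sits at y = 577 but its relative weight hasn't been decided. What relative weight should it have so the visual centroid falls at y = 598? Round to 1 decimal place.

The single fixed element contributes weight 1.0, moment 1.0·637 = 637.0.
For the centroid to hit 598: (637.0 + w·577) / (1.0 + w) = 598.
So w = (598·1.0 − 637.0)/(577 − 598) = -39.0/-21 ≈ 1.86.

w ≈ 1.9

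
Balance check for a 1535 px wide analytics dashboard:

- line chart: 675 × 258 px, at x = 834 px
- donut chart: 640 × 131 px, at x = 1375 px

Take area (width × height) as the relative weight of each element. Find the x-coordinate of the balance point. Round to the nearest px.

x ≈ 1010

Areas → weights: line chart 675·258 = 174150, donut chart 640·131 = 83840; Σw = 257990.
Σw·x = 174150·834 + 83840·1375 = 260521100, so x̄ = 260521100/257990 ≈ 1009.81.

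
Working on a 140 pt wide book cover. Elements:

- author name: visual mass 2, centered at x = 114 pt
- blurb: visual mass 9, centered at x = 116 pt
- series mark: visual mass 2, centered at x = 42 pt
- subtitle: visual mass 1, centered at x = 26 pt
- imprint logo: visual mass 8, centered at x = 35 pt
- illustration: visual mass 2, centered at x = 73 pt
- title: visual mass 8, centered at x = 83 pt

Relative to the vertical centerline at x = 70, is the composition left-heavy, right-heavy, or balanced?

Σw = 2 + 9 + 2 + 1 + 8 + 2 + 8 = 32.
Σw·x = 2472; x̄ = 2472/32 ≈ 77.25.
77.2 vs midline 70 → right-heavy.

right-heavy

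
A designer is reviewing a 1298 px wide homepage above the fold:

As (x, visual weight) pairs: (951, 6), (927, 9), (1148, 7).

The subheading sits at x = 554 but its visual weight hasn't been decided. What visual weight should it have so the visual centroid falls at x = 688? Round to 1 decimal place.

w ≈ 51.9

Known weights sum to 6 + 9 + 7 = 22; their moment is 6·951 + 9·927 + 7·1148 = 22085.
Set Σw·x/Σw = 688: (22085 + 554w) = 688·(22 + w).
Solving: w = (688·22 − 22085) / (554 − 688) = -6949 / -134 ≈ 51.86.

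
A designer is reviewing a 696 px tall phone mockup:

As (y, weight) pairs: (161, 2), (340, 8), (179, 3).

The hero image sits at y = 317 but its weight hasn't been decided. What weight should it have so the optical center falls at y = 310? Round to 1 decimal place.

w ≈ 64.4

Existing Σw = 13 (2 + 8 + 3); existing moment 2·161 + 8·340 + 3·179 = 3579.
Set Σw·y/Σw = 310: (3579 + 317w) = 310·(13 + w).
Rearranging, w·(317 − 310) = 310·13 − 3579 = 451, so w ≈ 451/7 = 64.43.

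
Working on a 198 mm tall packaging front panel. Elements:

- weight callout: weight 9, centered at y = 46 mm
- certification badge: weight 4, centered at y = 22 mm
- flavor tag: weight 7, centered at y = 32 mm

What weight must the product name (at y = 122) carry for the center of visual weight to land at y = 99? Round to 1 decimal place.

w ≈ 54.5

Known weights sum to 9 + 4 + 7 = 20; their moment is 9·46 + 4·22 + 7·32 = 726.
Set Σw·y/Σw = 99: (726 + 122w) = 99·(20 + w).
So w = (99·20 − 726)/(122 − 99) = 1254/23 ≈ 54.52.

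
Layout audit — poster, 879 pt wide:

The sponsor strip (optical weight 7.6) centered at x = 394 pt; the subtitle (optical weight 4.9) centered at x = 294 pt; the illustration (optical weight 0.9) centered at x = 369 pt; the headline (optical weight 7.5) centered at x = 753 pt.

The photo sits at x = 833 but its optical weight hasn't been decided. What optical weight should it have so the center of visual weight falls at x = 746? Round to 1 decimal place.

w ≈ 59.5

Existing Σw = 20.9 (7.6 + 4.9 + 0.9 + 7.5); existing moment 7.6·394 + 4.9·294 + 0.9·369 + 7.5·753 = 10414.6.
Balance at x = 746 requires (10414.6 + w·833) / (20.9 + w) = 746.
So w = (746·20.9 − 10414.6)/(833 − 746) = 5176.8/87 ≈ 59.50.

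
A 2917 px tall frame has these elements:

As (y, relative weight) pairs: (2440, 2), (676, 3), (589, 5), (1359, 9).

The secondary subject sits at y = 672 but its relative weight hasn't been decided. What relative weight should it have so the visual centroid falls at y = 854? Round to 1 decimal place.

w ≈ 32.2

Known weights sum to 2 + 3 + 5 + 9 = 19; their moment is 2·2440 + 3·676 + 5·589 + 9·1359 = 22084.
For the centroid to hit 854: (22084 + w·672) / (19 + w) = 854.
So w = (854·19 − 22084)/(672 − 854) = -5858/-182 ≈ 32.19.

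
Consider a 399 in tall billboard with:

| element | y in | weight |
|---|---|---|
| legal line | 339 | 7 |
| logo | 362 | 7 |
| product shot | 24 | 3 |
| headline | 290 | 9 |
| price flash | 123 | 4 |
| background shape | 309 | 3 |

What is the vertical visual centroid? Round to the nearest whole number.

y ≈ 273

Weights sum to 7 + 7 + 3 + 9 + 4 + 3 = 33.
Σw·y = 7·339 + 7·362 + 3·24 + 9·290 + 4·123 + 3·309 = 9008, so ȳ = 9008/33 ≈ 272.97.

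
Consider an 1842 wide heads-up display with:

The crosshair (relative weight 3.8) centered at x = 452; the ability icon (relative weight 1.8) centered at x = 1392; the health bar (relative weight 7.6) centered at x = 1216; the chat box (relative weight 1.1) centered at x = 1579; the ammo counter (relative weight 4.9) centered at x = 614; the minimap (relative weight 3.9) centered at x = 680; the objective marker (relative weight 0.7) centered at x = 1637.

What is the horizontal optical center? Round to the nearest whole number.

Total weight = 3.8 + 1.8 + 7.6 + 1.1 + 4.9 + 3.9 + 0.7 = 23.8.
x: moment 22008.2 / weight 23.8 ≈ 924.71

x ≈ 925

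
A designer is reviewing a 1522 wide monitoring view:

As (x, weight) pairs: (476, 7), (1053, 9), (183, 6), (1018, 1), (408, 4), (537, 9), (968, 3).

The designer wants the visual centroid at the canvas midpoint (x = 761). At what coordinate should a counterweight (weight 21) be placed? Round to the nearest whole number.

x ≈ 1017

After adding the counterweight, total weight = 7 + 9 + 6 + 1 + 4 + 9 + 3 + 21 = 60.
Along x: (24294 + 21·x) / 60 = 761 (existing moment 7·476 + 9·1053 + 6·183 + 1·1018 + 4·408 + 9·537 + 3·968 = 24294) ⇒ x = (45660 − 24294) / 21 ≈ 1017.43.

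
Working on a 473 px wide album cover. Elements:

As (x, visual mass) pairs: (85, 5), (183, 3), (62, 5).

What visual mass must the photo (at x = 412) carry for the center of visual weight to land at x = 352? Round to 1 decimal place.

Fixed elements: Σw = 5 + 3 + 5 = 13, Σw·x = 5·85 + 3·183 + 5·62 = 1284.
For the centroid to hit 352: (1284 + w·412) / (13 + w) = 352.
Solving: w = (352·13 − 1284) / (412 − 352) = 3292 / 60 ≈ 54.87.

w ≈ 54.9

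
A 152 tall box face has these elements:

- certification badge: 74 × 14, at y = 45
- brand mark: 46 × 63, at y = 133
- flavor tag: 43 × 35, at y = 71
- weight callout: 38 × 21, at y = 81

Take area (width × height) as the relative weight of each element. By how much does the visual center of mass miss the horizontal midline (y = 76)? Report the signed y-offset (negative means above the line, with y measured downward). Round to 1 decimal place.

Taking area as weight: certification badge 74·14 = 1036, brand mark 46·63 = 2898, flavor tag 43·35 = 1505, weight callout 38·21 = 798. Sum 6237.
Σw·y = 1036·45 + 2898·133 + 1505·71 + 798·81 = 603547, so ȳ = 603547/6237 ≈ 96.77.
Difference: 96.77 − 76 ≈ 20.77.

≈ 20.8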